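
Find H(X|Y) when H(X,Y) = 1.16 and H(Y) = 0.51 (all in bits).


H(X|Y) = H(X,Y) - H(Y) = 1.16 - 0.51 = 0.65

0.65 bits


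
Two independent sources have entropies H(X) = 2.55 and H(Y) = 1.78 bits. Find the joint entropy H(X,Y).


For independent variables, H(X,Y) = H(X) + H(Y) = 2.55 + 1.78 = 4.33

4.33 bits


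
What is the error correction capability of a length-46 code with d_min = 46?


Correction capability = floor((d-1)/2) = floor((46-1)/2) = 22

22 errors


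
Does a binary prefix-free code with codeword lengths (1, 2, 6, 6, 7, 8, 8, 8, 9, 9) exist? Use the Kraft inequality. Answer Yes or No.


Kraft sum = sum(2^(-l_i)) = 0.8047, need <= 1. Result: satisfied (a binary prefix-free code with these lengths exists)

Yes


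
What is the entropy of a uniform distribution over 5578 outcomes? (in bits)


H = log2(n) = log2(5578) = 12.4455

12.4455 bits


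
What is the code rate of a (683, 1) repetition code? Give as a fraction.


Rate = k/n = 1/683

1/683


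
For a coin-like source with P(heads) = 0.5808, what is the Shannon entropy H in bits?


H = -p*log2(p) - (1-p)*log2(1-p). -0.5808*log2(0.5808) = 0.455281; -0.4192*log2(0.4192) = 0.525798. H = 0.455281 + 0.525798 = 0.9811

0.9811 bits


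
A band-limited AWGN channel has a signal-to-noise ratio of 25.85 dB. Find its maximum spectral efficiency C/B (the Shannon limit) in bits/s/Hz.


SNR_linear = 10^(25.85/10) = 384.5918; C/B = log2(1 + SNR_linear) = log2(1 + 384.5918) = 8.5909

8.5909 bits/s/Hz


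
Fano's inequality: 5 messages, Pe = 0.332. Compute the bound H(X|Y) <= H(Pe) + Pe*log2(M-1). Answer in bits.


H(Pe) = -Pe*log2(Pe) - (1-Pe)*log2(1-Pe) = -0.332*log2(0.332) - 0.668*log2(0.668) = 0.528127 + 0.388829 = 0.917. Pe*log2(M-1) = 0.332*log2(4) = 0.664000. Bound = H(Pe) + Pe*log2(M-1) = 0.528127 + 0.388829 + 0.664000 = 1.581

1.581 bits


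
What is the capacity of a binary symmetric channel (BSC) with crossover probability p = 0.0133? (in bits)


H(p) = -p*log2(p) - (1-p)*log2(1-p) = -0.0133*log2(0.0133) - 0.9867*log2(0.9867) = 0.082891 + 0.019060 = 0.102. C = 1 - H(p) = 1 - 0.102 = 0.898

0.898 bits


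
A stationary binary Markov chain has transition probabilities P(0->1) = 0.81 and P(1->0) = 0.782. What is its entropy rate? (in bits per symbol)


Stationary distribution: pi_0 = p10/(p01+p10) = 0.4912, pi_1 = 0.5088. Entropy rate H' = pi_0*H(p01) + pi_1*H(p10) = 0.4912*0.7015 + 0.5088*0.7565 = 0.7295

0.7295 bits/symbol


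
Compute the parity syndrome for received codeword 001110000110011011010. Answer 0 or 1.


Syndrome = XOR of all bits = 0 XOR 0 XOR 1 XOR 1 XOR 1 XOR 0 XOR 0 XOR 0 XOR 0 XOR 1 XOR 1 XOR 0 XOR 0 XOR 1 XOR 1 XOR 0 XOR 1 XOR 1 XOR 0 XOR 1 XOR 0 = 0

0


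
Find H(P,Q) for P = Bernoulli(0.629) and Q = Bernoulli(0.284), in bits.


H(P,Q) = -p*log2(q) - (1-p)*log2(1-q). -0.629*log2(0.284) = 1.142287; -0.371*log2(0.716) = 0.178810. H(P,Q) = 1.142287 + 0.178810 = 1.3211

1.3211 bits


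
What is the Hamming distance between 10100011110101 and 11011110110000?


Count differing positions: . ^ ^ ^ ^ ^ . ^ . . . ^ . ^ = 8 differences

8


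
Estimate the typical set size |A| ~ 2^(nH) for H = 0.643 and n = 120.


log2|A_typical| = nH = 120 * 0.643 = 77.16, so |A_typical| ~ 2^77.16 = 1.688e+23

1.688e+23


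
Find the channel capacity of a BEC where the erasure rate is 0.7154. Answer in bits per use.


C = 1 - epsilon = 1 - 0.7154 = 0.2846

0.2846 bits


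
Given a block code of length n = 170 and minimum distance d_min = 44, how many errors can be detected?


Detection capability = d_min - 1 = 44 - 1 = 43

43 errors


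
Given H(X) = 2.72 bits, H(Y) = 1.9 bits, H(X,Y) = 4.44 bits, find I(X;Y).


I(X;Y) = H(X) + H(Y) - H(X,Y) = 2.72 + 1.9 - 4.44 = 0.18

0.18 bits


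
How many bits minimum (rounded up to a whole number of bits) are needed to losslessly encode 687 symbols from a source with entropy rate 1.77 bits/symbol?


Minimum bits >= n * H = 687 * 1.77 = 1215.99, rounded up to a whole number of bits = 1216

1216 bits


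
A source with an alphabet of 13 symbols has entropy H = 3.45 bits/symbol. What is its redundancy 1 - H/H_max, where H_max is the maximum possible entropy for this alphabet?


H_max = log2(K) = log2(13) = 3.7004 bits/symbol. Redundancy = 1 - H/H_max = 1 - 3.45/3.7004 = 1 - 0.9323 = 0.0677

0.0677


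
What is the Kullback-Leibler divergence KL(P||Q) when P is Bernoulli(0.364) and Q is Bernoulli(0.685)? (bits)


KL = p*log2(p/q) + (1-p)*log2((1-p)/(1-q)) = 0.364*log2(0.364/0.685) + 0.636*log2(0.636/0.315) = 0.3127

0.3127 bits


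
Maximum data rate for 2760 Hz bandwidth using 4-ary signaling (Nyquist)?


Rate = 2 * B * log2(M) = 2 * 2760 * 2.0 = 11040.0

11040.0 bps


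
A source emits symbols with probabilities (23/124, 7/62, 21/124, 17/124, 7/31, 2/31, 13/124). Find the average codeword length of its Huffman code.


Huffman construction (repeatedly merge the two least-probable nodes; each merge adds 1 bit to every symbol beneath it): 2/31 + 13/124 = 21/124; 7/62 + 17/124 = 1/4; 21/124 + 21/124 = 21/62; 23/124 + 7/31 = 51/124; 1/4 + 21/62 = 73/124; 51/124 + 73/124 = 1. Resulting codeword lengths (in the order the probabilities were given): (2, 3, 3, 3, 2, 4, 4). L_avg = sum(p_i * l_i) = 23/124*2 + 7/62*3 + 21/124*3 + 17/124*3 + 7/31*2 + 2/31*4 + 13/124*4 = 171/62 = 2.7581

2.7581 bits


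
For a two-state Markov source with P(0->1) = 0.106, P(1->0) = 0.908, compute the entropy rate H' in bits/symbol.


Stationary distribution: pi_0 = p10/(p01+p10) = 0.8955, pi_1 = 0.1045. Entropy rate H' = pi_0*H(p01) + pi_1*H(p10) = 0.8955*0.4877 + 0.1045*0.4431 = 0.4831

0.4831 bits/symbol


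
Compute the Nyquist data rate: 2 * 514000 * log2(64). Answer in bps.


Rate = 2 * B * log2(M) = 2 * 514000 * 6.0 = 6168000.0

6168000.0 bps


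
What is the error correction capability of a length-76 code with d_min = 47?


Correction capability = floor((d-1)/2) = floor((47-1)/2) = 23

23 errors


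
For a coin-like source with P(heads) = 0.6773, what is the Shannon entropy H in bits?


H = -p*log2(p) - (1-p)*log2(1-p). -0.6773*log2(0.6773) = 0.380733; -0.3227*log2(0.3227) = 0.526561. H = 0.380733 + 0.526561 = 0.9073

0.9073 bits


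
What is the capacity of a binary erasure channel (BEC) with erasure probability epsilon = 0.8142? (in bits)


C = 1 - epsilon = 1 - 0.8142 = 0.1858

0.1858 bits


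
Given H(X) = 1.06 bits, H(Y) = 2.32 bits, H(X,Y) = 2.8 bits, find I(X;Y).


I(X;Y) = H(X) + H(Y) - H(X,Y) = 1.06 + 2.32 - 2.8 = 0.58

0.58 bits


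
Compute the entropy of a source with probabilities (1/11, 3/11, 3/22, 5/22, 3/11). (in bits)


H = -sum(p_i * log2(p_i)). Terms: -(1/11)*log2(1/11) = 0.314494; -(3/11)*log2(3/11) = 0.511219; -(3/22)*log2(3/22) = 0.391973; -(5/22)*log2(5/22) = 0.485796; -(3/11)*log2(3/11) = 0.511219. H = 0.314494 + 0.511219 + 0.391973 + 0.485796 + 0.511219 = 2.2147

2.2147 bits


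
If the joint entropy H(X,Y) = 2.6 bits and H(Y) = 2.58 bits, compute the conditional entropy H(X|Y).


H(X|Y) = H(X,Y) - H(Y) = 2.6 - 2.58 = 0.02

0.02 bits


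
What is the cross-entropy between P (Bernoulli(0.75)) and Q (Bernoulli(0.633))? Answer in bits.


H(P,Q) = -p*log2(q) - (1-p)*log2(1-q). -0.75*log2(0.633) = 0.494792; -0.25*log2(0.367) = 0.361537. H(P,Q) = 0.494792 + 0.361537 = 0.8563

0.8563 bits


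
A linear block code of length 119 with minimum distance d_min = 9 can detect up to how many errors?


Detection capability = d_min - 1 = 9 - 1 = 8

8 errors


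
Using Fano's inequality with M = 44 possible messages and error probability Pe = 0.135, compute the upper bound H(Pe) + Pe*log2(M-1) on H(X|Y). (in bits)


H(Pe) = -Pe*log2(Pe) - (1-Pe)*log2(1-Pe) = -0.135*log2(0.135) - 0.865*log2(0.865) = 0.390011 + 0.180982 = 0.571. Pe*log2(M-1) = 0.135*log2(43) = 0.732546. Bound = H(Pe) + Pe*log2(M-1) = 0.390011 + 0.180982 + 0.732546 = 1.3035

1.3035 bits


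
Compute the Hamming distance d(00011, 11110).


Count differing positions: ^ ^ ^ . ^ = 4 differences

4


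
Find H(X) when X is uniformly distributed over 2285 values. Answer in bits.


H = log2(n) = log2(2285) = 11.158

11.158 bits


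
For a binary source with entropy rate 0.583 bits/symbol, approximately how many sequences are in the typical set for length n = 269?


log2|A_typical| = nH = 269 * 0.583 = 156.827, so |A_typical| ~ 2^156.827 = 1.620e+47

1.620e+47


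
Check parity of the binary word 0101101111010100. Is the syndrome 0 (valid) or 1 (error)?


Syndrome = XOR of all bits = 0 XOR 1 XOR 0 XOR 1 XOR 1 XOR 0 XOR 1 XOR 1 XOR 1 XOR 1 XOR 0 XOR 1 XOR 0 XOR 1 XOR 0 XOR 0 = 1

1


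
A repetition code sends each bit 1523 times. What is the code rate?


Rate = k/n = 1/1523

1/1523


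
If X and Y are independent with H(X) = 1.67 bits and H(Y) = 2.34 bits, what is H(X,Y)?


For independent variables, H(X,Y) = H(X) + H(Y) = 1.67 + 2.34 = 4.01

4.01 bits


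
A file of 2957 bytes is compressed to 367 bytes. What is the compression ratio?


Ratio = original / compressed = 2957 / 367 = 8.0572

8.0572


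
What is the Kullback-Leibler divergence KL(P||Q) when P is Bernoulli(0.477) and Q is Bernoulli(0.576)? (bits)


KL = p*log2(p/q) + (1-p)*log2((1-p)/(1-q)) = 0.477*log2(0.477/0.576) + 0.523*log2(0.523/0.424) = 0.0286

0.0286 bits


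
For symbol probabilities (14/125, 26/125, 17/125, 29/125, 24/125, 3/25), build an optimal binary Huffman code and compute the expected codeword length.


Huffman construction (repeatedly merge the two least-probable nodes; each merge adds 1 bit to every symbol beneath it): 14/125 + 3/25 = 29/125; 17/125 + 24/125 = 41/125; 26/125 + 29/125 = 11/25; 29/125 + 41/125 = 14/25; 11/25 + 14/25 = 1. Resulting codeword lengths (in the order the probabilities were given): (3, 2, 3, 2, 3, 3). L_avg = sum(p_i * l_i) = 14/125*3 + 26/125*2 + 17/125*3 + 29/125*2 + 24/125*3 + 3/25*3 = 64/25 = 2.56

2.56 bits


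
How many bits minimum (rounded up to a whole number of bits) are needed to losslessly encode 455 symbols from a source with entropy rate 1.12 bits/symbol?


Minimum bits >= n * H = 455 * 1.12 = 509.6, rounded up to a whole number of bits = 510

510 bits


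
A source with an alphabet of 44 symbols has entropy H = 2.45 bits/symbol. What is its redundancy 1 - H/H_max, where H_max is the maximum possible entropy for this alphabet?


H_max = log2(K) = log2(44) = 5.4594 bits/symbol. Redundancy = 1 - H/H_max = 1 - 2.45/5.4594 = 1 - 0.4488 = 0.5512

0.5512


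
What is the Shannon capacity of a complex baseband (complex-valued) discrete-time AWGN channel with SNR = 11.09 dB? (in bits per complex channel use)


SNR_linear = 10^(11.09/10) = 12.8529; C = log2(1 + SNR_linear) = log2(1 + 12.8529) = 3.7921

3.7921 bits/channel use


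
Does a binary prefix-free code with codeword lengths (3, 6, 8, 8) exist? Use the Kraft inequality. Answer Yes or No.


Kraft sum = sum(2^(-l_i)) = 0.1484, need <= 1. Result: satisfied (a binary prefix-free code with these lengths exists)

Yes


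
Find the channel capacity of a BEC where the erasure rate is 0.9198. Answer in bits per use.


C = 1 - epsilon = 1 - 0.9198 = 0.0802

0.0802 bits


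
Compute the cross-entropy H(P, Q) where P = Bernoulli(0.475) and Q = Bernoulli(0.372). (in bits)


H(P,Q) = -p*log2(q) - (1-p)*log2(1-q). -0.475*log2(0.372) = 0.677647; -0.525*log2(0.628) = 0.352361. H(P,Q) = 0.677647 + 0.352361 = 1.03

1.03 bits


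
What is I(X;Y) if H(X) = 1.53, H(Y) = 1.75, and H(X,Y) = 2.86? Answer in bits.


I(X;Y) = H(X) + H(Y) - H(X,Y) = 1.53 + 1.75 - 2.86 = 0.42

0.42 bits


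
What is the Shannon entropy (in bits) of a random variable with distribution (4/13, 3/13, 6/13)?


H = -sum(p_i * log2(p_i)). Terms: -(4/13)*log2(4/13) = 0.523212; -(3/13)*log2(3/13) = 0.488187; -(6/13)*log2(6/13) = 0.514836. H = 0.523212 + 0.488187 + 0.514836 = 1.5262

1.5262 bits


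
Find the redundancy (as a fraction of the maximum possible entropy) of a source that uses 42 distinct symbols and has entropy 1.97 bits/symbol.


H_max = log2(K) = log2(42) = 5.3923 bits/symbol. Redundancy = 1 - H/H_max = 1 - 1.97/5.3923 = 1 - 0.3653 = 0.6347

0.6347


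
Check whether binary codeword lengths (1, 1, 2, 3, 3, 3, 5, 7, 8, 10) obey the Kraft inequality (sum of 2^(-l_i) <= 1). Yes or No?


Kraft sum = sum(2^(-l_i)) = 1.6689, need <= 1. Result: violated (a binary prefix-free code with these lengths cannot exist)

No


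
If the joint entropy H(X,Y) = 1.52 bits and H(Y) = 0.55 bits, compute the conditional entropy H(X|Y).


H(X|Y) = H(X,Y) - H(Y) = 1.52 - 0.55 = 0.97

0.97 bits


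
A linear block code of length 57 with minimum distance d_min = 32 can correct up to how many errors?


Correction capability = floor((d-1)/2) = floor((32-1)/2) = 15

15 errors


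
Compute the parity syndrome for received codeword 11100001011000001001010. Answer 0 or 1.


Syndrome = XOR of all bits = 1 XOR 1 XOR 1 XOR 0 XOR 0 XOR 0 XOR 0 XOR 1 XOR 0 XOR 1 XOR 1 XOR 0 XOR 0 XOR 0 XOR 0 XOR 0 XOR 1 XOR 0 XOR 0 XOR 1 XOR 0 XOR 1 XOR 0 = 1

1


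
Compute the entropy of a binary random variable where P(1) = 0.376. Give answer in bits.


H = -p*log2(p) - (1-p)*log2(1-p). -0.376*log2(0.376) = 0.530609; -0.624*log2(0.624) = 0.424558. H = 0.530609 + 0.424558 = 0.9552

0.9552 bits


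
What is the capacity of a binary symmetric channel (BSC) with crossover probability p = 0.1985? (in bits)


H(p) = -p*log2(p) - (1-p)*log2(1-p) = -0.1985*log2(0.1985) - 0.8015*log2(0.8015) = 0.463059 + 0.255859 = 0.7189. C = 1 - H(p) = 1 - 0.7189 = 0.2811

0.2811 bits


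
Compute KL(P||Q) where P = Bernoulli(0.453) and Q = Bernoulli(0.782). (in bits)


KL = p*log2(p/q) + (1-p)*log2((1-p)/(1-q)) = 0.453*log2(0.453/0.782) + 0.547*log2(0.547/0.218) = 0.3692

0.3692 bits


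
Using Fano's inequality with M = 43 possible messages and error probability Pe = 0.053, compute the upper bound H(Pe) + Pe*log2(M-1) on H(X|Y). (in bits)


H(Pe) = -Pe*log2(Pe) - (1-Pe)*log2(1-Pe) = -0.053*log2(0.053) - 0.947*log2(0.947) = 0.224607 + 0.074400 = 0.299. Pe*log2(M-1) = 0.053*log2(42) = 0.285793. Bound = H(Pe) + Pe*log2(M-1) = 0.224607 + 0.074400 + 0.285793 = 0.5848

0.5848 bits


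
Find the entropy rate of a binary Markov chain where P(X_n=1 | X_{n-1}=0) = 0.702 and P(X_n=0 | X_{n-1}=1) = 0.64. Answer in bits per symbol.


Stationary distribution: pi_0 = p10/(p01+p10) = 0.4769, pi_1 = 0.5231. Entropy rate H' = pi_0*H(p01) + pi_1*H(p10) = 0.4769*0.8788 + 0.5231*0.9427 = 0.9122

0.9122 bits/symbol


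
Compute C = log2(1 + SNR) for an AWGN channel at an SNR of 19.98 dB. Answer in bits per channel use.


SNR_linear = 10^(19.98/10) = 99.5405; C = log2(1 + SNR_linear) = log2(1 + 99.5405) = 6.6516

6.6516 bits/channel use


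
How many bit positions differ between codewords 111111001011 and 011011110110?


Count differing positions: ^ . . ^ . . ^ ^ ^ ^ . ^ = 7 differences

7


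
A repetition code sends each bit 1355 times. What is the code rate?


Rate = k/n = 1/1355

1/1355


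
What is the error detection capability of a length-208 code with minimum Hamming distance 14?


Detection capability = d_min - 1 = 14 - 1 = 13

13 errors


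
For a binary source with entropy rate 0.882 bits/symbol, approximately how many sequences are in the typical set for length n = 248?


log2|A_typical| = nH = 248 * 0.882 = 218.736, so |A_typical| ~ 2^218.736 = 7.016e+65

7.016e+65


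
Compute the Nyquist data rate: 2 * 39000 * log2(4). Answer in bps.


Rate = 2 * B * log2(M) = 2 * 39000 * 2.0 = 156000.0

156000.0 bps


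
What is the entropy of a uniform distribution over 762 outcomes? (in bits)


H = log2(n) = log2(762) = 9.5736

9.5736 bits


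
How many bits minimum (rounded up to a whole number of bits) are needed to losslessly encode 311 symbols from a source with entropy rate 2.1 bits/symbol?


Minimum bits >= n * H = 311 * 2.1 = 653.1, rounded up to a whole number of bits = 654

654 bits


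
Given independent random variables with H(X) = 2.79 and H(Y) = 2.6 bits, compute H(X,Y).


For independent variables, H(X,Y) = H(X) + H(Y) = 2.79 + 2.6 = 5.39

5.39 bits


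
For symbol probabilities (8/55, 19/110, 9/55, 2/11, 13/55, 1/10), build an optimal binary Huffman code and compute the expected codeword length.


Huffman construction (repeatedly merge the two least-probable nodes; each merge adds 1 bit to every symbol beneath it): 1/10 + 8/55 = 27/110; 9/55 + 19/110 = 37/110; 2/11 + 13/55 = 23/55; 27/110 + 37/110 = 32/55; 23/55 + 32/55 = 1. Resulting codeword lengths (in the order the probabilities were given): (3, 3, 3, 2, 2, 3). L_avg = sum(p_i * l_i) = 8/55*3 + 19/110*3 + 9/55*3 + 2/11*2 + 13/55*2 + 1/10*3 = 142/55 = 2.5818

2.5818 bits


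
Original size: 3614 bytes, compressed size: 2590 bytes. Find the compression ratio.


Ratio = original / compressed = 3614 / 2590 = 1.3954

1.3954


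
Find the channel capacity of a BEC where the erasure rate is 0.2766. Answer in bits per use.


C = 1 - epsilon = 1 - 0.2766 = 0.7234

0.7234 bits


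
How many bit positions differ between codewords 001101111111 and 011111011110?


Count differing positions: . ^ . . ^ . ^ . . . . ^ = 4 differences

4


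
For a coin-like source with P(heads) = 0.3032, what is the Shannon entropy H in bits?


H = -p*log2(p) - (1-p)*log2(1-p). -0.3032*log2(0.3032) = 0.522007; -0.6968*log2(0.6968) = 0.363161. H = 0.522007 + 0.363161 = 0.8852

0.8852 bits


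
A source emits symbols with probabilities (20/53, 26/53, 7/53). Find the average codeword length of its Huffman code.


Huffman construction (repeatedly merge the two least-probable nodes; each merge adds 1 bit to every symbol beneath it): 7/53 + 20/53 = 27/53; 26/53 + 27/53 = 1. Resulting codeword lengths (in the order the probabilities were given): (2, 1, 2). L_avg = sum(p_i * l_i) = 20/53*2 + 26/53*1 + 7/53*2 = 80/53 = 1.5094

1.5094 bits


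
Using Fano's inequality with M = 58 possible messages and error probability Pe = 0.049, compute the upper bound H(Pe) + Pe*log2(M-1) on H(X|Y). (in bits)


H(Pe) = -Pe*log2(Pe) - (1-Pe)*log2(1-Pe) = -0.049*log2(0.049) - 0.951*log2(0.951) = 0.213203 + 0.068931 = 0.2821. Pe*log2(M-1) = 0.049*log2(57) = 0.285812. Bound = H(Pe) + Pe*log2(M-1) = 0.213203 + 0.068931 + 0.285812 = 0.5679

0.5679 bits


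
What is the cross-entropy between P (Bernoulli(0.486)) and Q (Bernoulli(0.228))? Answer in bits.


H(P,Q) = -p*log2(q) - (1-p)*log2(1-q). -0.486*log2(0.228) = 1.036587; -0.514*log2(0.772) = 0.191890. H(P,Q) = 1.036587 + 0.191890 = 1.2285

1.2285 bits


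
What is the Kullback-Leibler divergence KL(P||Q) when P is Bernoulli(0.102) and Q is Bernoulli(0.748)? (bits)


KL = p*log2(p/q) + (1-p)*log2((1-p)/(1-q)) = 0.102*log2(0.102/0.748) + 0.898*log2(0.898/0.252) = 1.3531

1.3531 bits


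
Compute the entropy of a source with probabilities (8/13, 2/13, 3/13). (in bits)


H = -sum(p_i * log2(p_i)). Terms: -(8/13)*log2(8/13) = 0.431040; -(2/13)*log2(2/13) = 0.415452; -(3/13)*log2(3/13) = 0.488187. H = 0.431040 + 0.415452 + 0.488187 = 1.3347

1.3347 bits


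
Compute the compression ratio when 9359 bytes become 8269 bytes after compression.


Ratio = original / compressed = 9359 / 8269 = 1.1318

1.1318


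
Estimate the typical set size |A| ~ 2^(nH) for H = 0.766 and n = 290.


log2|A_typical| = nH = 290 * 0.766 = 222.14, so |A_typical| ~ 2^222.14 = 7.427e+66

7.427e+66


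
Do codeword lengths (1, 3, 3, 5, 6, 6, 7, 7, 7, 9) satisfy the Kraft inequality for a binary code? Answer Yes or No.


Kraft sum = sum(2^(-l_i)) = 0.8379, need <= 1. Result: satisfied (a binary prefix-free code with these lengths exists)

Yes


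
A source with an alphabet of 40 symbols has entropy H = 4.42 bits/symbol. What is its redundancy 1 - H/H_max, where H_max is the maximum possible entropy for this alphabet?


H_max = log2(K) = log2(40) = 5.3219 bits/symbol. Redundancy = 1 - H/H_max = 1 - 4.42/5.3219 = 1 - 0.8305 = 0.1695

0.1695


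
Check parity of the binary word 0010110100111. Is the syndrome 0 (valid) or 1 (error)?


Syndrome = XOR of all bits = 0 XOR 0 XOR 1 XOR 0 XOR 1 XOR 1 XOR 0 XOR 1 XOR 0 XOR 0 XOR 1 XOR 1 XOR 1 = 1

1


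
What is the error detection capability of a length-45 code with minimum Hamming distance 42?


Detection capability = d_min - 1 = 42 - 1 = 41

41 errors


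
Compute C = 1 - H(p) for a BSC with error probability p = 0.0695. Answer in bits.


H(p) = -p*log2(p) - (1-p)*log2(1-p) = -0.0695*log2(0.0695) - 0.9305*log2(0.9305) = 0.267356 + 0.096699 = 0.3641. C = 1 - H(p) = 1 - 0.3641 = 0.6359

0.6359 bits


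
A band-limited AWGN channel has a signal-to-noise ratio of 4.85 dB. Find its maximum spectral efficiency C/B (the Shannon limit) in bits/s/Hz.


SNR_linear = 10^(4.85/10) = 3.0549; C/B = log2(1 + SNR_linear) = log2(1 + 3.0549) = 2.0197

2.0197 bits/s/Hz


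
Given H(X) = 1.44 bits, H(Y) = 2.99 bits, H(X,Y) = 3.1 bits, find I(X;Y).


I(X;Y) = H(X) + H(Y) - H(X,Y) = 1.44 + 2.99 - 3.1 = 1.33

1.33 bits


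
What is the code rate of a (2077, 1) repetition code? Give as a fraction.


Rate = k/n = 1/2077

1/2077


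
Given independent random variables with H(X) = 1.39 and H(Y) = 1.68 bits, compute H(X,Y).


For independent variables, H(X,Y) = H(X) + H(Y) = 1.39 + 1.68 = 3.07

3.07 bits


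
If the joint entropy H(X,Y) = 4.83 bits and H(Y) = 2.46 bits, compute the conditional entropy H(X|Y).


H(X|Y) = H(X,Y) - H(Y) = 4.83 - 2.46 = 2.37

2.37 bits


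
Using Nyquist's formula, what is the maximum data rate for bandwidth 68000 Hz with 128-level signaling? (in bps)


Rate = 2 * B * log2(M) = 2 * 68000 * 7.0 = 952000.0

952000.0 bps


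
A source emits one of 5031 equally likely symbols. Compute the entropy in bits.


H = log2(n) = log2(5031) = 12.2966

12.2966 bits


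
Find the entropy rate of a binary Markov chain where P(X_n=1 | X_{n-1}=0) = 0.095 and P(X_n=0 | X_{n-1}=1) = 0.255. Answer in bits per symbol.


Stationary distribution: pi_0 = p10/(p01+p10) = 0.7286, pi_1 = 0.2714. Entropy rate H' = pi_0*H(p01) + pi_1*H(p10) = 0.7286*0.4529 + 0.2714*0.8191 = 0.5523

0.5523 bits/symbol


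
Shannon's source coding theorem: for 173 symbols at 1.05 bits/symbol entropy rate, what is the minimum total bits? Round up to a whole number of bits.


Minimum bits >= n * H = 173 * 1.05 = 181.65, rounded up to a whole number of bits = 182

182 bits


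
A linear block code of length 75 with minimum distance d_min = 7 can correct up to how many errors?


Correction capability = floor((d-1)/2) = floor((7-1)/2) = 3

3 errors


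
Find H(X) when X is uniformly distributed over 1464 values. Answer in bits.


H = log2(n) = log2(1464) = 10.5157

10.5157 bits


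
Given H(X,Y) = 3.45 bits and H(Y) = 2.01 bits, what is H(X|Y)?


H(X|Y) = H(X,Y) - H(Y) = 3.45 - 2.01 = 1.44

1.44 bits


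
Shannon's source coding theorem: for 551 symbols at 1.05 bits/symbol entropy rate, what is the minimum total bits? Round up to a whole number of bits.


Minimum bits >= n * H = 551 * 1.05 = 578.55, rounded up to a whole number of bits = 579

579 bits


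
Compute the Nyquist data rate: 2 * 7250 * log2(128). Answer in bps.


Rate = 2 * B * log2(M) = 2 * 7250 * 7.0 = 101500.0

101500.0 bps


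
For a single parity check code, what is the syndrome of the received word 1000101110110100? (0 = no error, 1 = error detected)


Syndrome = XOR of all bits = 1 XOR 0 XOR 0 XOR 0 XOR 1 XOR 0 XOR 1 XOR 1 XOR 1 XOR 0 XOR 1 XOR 1 XOR 0 XOR 1 XOR 0 XOR 0 = 0

0


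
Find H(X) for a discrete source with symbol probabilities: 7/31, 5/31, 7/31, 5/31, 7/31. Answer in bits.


H = -sum(p_i * log2(p_i)). Terms: -(7/31)*log2(7/31) = 0.484771; -(5/31)*log2(5/31) = 0.424559; -(7/31)*log2(7/31) = 0.484771; -(5/31)*log2(5/31) = 0.424559; -(7/31)*log2(7/31) = 0.484771. H = 0.484771 + 0.424559 + 0.484771 + 0.424559 + 0.484771 = 2.3034

2.3034 bits


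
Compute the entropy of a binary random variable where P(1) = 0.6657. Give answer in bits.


H = -p*log2(p) - (1-p)*log2(1-p). -0.6657*log2(0.6657) = 0.390803; -0.3343*log2(0.3343) = 0.528456. H = 0.390803 + 0.528456 = 0.9193

0.9193 bits


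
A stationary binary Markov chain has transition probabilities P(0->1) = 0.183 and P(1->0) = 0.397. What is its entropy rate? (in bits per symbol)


Stationary distribution: pi_0 = p10/(p01+p10) = 0.6845, pi_1 = 0.3155. Entropy rate H' = pi_0*H(p01) + pi_1*H(p10) = 0.6845*0.6866 + 0.3155*0.9692 = 0.7758

0.7758 bits/symbol


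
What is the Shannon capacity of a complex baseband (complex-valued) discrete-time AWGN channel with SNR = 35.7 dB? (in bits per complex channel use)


SNR_linear = 10^(35.7/10) = 3715.3523; C = log2(1 + SNR_linear) = log2(1 + 3715.3523) = 11.8597

11.8597 bits/channel use


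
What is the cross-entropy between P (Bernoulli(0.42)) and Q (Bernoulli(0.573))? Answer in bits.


H(P,Q) = -p*log2(q) - (1-p)*log2(1-q). -0.42*log2(0.573) = 0.337425; -0.58*log2(0.427) = 0.712061. H(P,Q) = 0.337425 + 0.712061 = 1.0495

1.0495 bits


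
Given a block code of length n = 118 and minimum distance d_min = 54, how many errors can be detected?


Detection capability = d_min - 1 = 54 - 1 = 53

53 errors


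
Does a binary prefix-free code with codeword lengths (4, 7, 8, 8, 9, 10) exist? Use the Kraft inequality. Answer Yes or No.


Kraft sum = sum(2^(-l_i)) = 0.0811, need <= 1. Result: satisfied (a binary prefix-free code with these lengths exists)

Yes


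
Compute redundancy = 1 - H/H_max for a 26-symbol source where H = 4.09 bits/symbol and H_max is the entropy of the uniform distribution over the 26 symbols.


H_max = log2(K) = log2(26) = 4.7004 bits/symbol. Redundancy = 1 - H/H_max = 1 - 4.09/4.7004 = 1 - 0.8701 = 0.1299

0.1299


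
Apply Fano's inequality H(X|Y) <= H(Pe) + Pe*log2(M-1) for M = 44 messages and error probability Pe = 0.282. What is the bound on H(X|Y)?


H(Pe) = -Pe*log2(Pe) - (1-Pe)*log2(1-Pe) = -0.282*log2(0.282) - 0.718*log2(0.718) = 0.514998 + 0.343164 = 0.8582. Pe*log2(M-1) = 0.282*log2(43) = 1.530207. Bound = H(Pe) + Pe*log2(M-1) = 0.514998 + 0.343164 + 1.530207 = 2.3884

2.3884 bits


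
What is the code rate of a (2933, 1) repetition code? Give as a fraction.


Rate = k/n = 1/2933

1/2933


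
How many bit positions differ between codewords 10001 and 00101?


Count differing positions: ^ . ^ . . = 2 differences

2


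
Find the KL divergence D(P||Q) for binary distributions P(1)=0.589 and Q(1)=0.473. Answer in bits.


KL = p*log2(p/q) + (1-p)*log2((1-p)/(1-q)) = 0.589*log2(0.589/0.473) + 0.411*log2(0.411/0.527) = 0.039

0.039 bits


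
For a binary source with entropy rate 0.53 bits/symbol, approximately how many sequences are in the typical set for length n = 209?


log2|A_typical| = nH = 209 * 0.53 = 110.77, so |A_typical| ~ 2^110.77 = 2.214e+33

2.214e+33


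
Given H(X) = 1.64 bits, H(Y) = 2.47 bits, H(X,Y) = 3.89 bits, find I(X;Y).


I(X;Y) = H(X) + H(Y) - H(X,Y) = 1.64 + 2.47 - 3.89 = 0.22

0.22 bits


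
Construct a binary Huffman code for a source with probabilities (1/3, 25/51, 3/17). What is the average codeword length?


Huffman construction (repeatedly merge the two least-probable nodes; each merge adds 1 bit to every symbol beneath it): 3/17 + 1/3 = 26/51; 25/51 + 26/51 = 1. Resulting codeword lengths (in the order the probabilities were given): (2, 1, 2). L_avg = sum(p_i * l_i) = 1/3*2 + 25/51*1 + 3/17*2 = 77/51 = 1.5098

1.5098 bits


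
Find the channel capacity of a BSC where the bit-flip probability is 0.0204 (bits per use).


H(p) = -p*log2(p) - (1-p)*log2(1-p) = -0.0204*log2(0.0204) - 0.9796*log2(0.9796) = 0.114552 + 0.029129 = 0.1437. C = 1 - H(p) = 1 - 0.1437 = 0.8563

0.8563 bits


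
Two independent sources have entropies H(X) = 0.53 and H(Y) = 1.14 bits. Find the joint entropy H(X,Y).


For independent variables, H(X,Y) = H(X) + H(Y) = 0.53 + 1.14 = 1.67

1.67 bits


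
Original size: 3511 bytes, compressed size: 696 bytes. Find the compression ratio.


Ratio = original / compressed = 3511 / 696 = 5.0445

5.0445


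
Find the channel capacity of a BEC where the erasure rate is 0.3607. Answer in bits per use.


C = 1 - epsilon = 1 - 0.3607 = 0.6393

0.6393 bits


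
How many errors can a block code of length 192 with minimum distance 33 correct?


Correction capability = floor((d-1)/2) = floor((33-1)/2) = 16

16 errors


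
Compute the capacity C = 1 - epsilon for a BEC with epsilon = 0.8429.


C = 1 - epsilon = 1 - 0.8429 = 0.1571

0.1571 bits


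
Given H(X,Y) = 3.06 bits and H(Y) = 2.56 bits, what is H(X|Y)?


H(X|Y) = H(X,Y) - H(Y) = 3.06 - 2.56 = 0.5

0.5 bits


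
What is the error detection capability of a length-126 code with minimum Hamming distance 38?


Detection capability = d_min - 1 = 38 - 1 = 37

37 errors


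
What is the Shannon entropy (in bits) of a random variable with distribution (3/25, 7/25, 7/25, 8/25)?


H = -sum(p_i * log2(p_i)). Terms: -(3/25)*log2(3/25) = 0.367067; -(7/25)*log2(7/25) = 0.514220; -(7/25)*log2(7/25) = 0.514220; -(8/25)*log2(8/25) = 0.526034. H = 0.367067 + 0.514220 + 0.514220 + 0.526034 = 1.9215

1.9215 bits


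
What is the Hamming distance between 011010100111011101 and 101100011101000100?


Count differing positions: ^ ^ . ^ ^ . ^ ^ ^ . ^ . . ^ ^ . . ^ = 11 differences

11


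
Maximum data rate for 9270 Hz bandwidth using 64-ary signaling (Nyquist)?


Rate = 2 * B * log2(M) = 2 * 9270 * 6.0 = 111240.0

111240.0 bps


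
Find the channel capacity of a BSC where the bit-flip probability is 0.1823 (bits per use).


H(p) = -p*log2(p) - (1-p)*log2(1-p) = -0.1823*log2(0.1823) - 0.8177*log2(0.8177) = 0.447658 + 0.237424 = 0.6851. C = 1 - H(p) = 1 - 0.6851 = 0.3149

0.3149 bits


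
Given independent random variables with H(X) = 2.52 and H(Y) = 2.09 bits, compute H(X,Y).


For independent variables, H(X,Y) = H(X) + H(Y) = 2.52 + 2.09 = 4.61

4.61 bits


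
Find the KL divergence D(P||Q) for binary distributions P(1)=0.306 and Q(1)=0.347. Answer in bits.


KL = p*log2(p/q) + (1-p)*log2((1-p)/(1-q)) = 0.306*log2(0.306/0.347) + 0.694*log2(0.694/0.653) = 0.0055

0.0055 bits


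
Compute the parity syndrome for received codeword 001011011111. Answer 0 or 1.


Syndrome = XOR of all bits = 0 XOR 0 XOR 1 XOR 0 XOR 1 XOR 1 XOR 0 XOR 1 XOR 1 XOR 1 XOR 1 XOR 1 = 0

0


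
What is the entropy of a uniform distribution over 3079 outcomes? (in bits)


H = log2(n) = log2(3079) = 11.5882

11.5882 bits


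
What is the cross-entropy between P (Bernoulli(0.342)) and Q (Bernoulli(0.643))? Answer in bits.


H(P,Q) = -p*log2(q) - (1-p)*log2(1-q). -0.342*log2(0.643) = 0.217891; -0.658*log2(0.357) = 0.977791. H(P,Q) = 0.217891 + 0.977791 = 1.1957

1.1957 bits


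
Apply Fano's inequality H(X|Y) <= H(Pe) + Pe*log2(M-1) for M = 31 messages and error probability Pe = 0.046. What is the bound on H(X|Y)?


H(Pe) = -Pe*log2(Pe) - (1-Pe)*log2(1-Pe) = -0.046*log2(0.046) - 0.954*log2(0.954) = 0.204342 + 0.064814 = 0.2692. Pe*log2(M-1) = 0.046*log2(30) = 0.225717. Bound = H(Pe) + Pe*log2(M-1) = 0.204342 + 0.064814 + 0.225717 = 0.4949

0.4949 bits


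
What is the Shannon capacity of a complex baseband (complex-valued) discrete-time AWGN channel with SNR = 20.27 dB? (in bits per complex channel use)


SNR_linear = 10^(20.27/10) = 106.4143; C = log2(1 + SNR_linear) = log2(1 + 106.4143) = 6.747

6.747 bits/channel use


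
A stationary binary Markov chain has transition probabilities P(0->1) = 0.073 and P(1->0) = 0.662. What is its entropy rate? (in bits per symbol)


Stationary distribution: pi_0 = p10/(p01+p10) = 0.9007, pi_1 = 0.0993. Entropy rate H' = pi_0*H(p01) + pi_1*H(p10) = 0.9007*0.377 + 0.0993*0.9229 = 0.4312

0.4312 bits/symbol


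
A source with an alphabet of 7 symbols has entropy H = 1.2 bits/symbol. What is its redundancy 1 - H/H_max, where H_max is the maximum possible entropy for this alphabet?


H_max = log2(K) = log2(7) = 2.8074 bits/symbol. Redundancy = 1 - H/H_max = 1 - 1.2/2.8074 = 1 - 0.4274 = 0.5726

0.5726


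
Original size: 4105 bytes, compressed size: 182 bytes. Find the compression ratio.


Ratio = original / compressed = 4105 / 182 = 22.5549

22.5549


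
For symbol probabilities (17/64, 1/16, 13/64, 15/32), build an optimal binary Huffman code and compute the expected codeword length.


Huffman construction (repeatedly merge the two least-probable nodes; each merge adds 1 bit to every symbol beneath it): 1/16 + 13/64 = 17/64; 17/64 + 17/64 = 17/32; 15/32 + 17/32 = 1. Resulting codeword lengths (in the order the probabilities were given): (2, 3, 3, 1). L_avg = sum(p_i * l_i) = 17/64*2 + 1/16*3 + 13/64*3 + 15/32*1 = 115/64 = 1.7969

1.7969 bits


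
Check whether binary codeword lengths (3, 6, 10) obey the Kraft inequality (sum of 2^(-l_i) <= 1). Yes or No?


Kraft sum = sum(2^(-l_i)) = 0.1416, need <= 1. Result: satisfied (a binary prefix-free code with these lengths exists)

Yes


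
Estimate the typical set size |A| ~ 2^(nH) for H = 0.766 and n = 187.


log2|A_typical| = nH = 187 * 0.766 = 143.242, so |A_typical| ~ 2^143.242 = 1.319e+43

1.319e+43


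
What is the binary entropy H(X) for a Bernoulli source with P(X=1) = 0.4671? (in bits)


H = -p*log2(p) - (1-p)*log2(1-p). -0.4671*log2(0.4671) = 0.512968; -0.5329*log2(0.5329) = 0.483907. H = 0.512968 + 0.483907 = 0.9969

0.9969 bits


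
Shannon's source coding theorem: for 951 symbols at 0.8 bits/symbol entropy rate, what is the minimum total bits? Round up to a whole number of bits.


Minimum bits >= n * H = 951 * 0.8 = 760.8, rounded up to a whole number of bits = 761

761 bits


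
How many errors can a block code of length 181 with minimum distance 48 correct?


Correction capability = floor((d-1)/2) = floor((48-1)/2) = 23

23 errors


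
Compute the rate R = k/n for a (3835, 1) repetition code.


Rate = k/n = 1/3835

1/3835


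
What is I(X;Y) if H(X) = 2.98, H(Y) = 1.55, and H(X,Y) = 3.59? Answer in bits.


I(X;Y) = H(X) + H(Y) - H(X,Y) = 2.98 + 1.55 - 3.59 = 0.94

0.94 bits


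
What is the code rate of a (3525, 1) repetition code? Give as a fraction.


Rate = k/n = 1/3525

1/3525


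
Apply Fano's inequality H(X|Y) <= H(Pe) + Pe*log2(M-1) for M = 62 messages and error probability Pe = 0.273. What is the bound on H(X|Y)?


H(Pe) = -Pe*log2(Pe) - (1-Pe)*log2(1-Pe) = -0.273*log2(0.273) - 0.727*log2(0.727) = 0.511336 + 0.334400 = 0.8457. Pe*log2(M-1) = 0.273*log2(61) = 1.619091. Bound = H(Pe) + Pe*log2(M-1) = 0.511336 + 0.334400 + 1.619091 = 2.4648

2.4648 bits


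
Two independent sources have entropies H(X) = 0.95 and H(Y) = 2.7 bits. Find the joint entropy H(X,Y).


For independent variables, H(X,Y) = H(X) + H(Y) = 0.95 + 2.7 = 3.65

3.65 bits


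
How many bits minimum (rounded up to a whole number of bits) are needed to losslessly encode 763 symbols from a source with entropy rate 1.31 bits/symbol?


Minimum bits >= n * H = 763 * 1.31 = 999.53, rounded up to a whole number of bits = 1000

1000 bits


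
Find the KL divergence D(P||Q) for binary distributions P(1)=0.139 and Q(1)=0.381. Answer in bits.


KL = p*log2(p/q) + (1-p)*log2((1-p)/(1-q)) = 0.139*log2(0.139/0.381) + 0.861*log2(0.861/0.619) = 0.2077

0.2077 bits


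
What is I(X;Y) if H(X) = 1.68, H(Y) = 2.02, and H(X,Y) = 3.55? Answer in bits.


I(X;Y) = H(X) + H(Y) - H(X,Y) = 1.68 + 2.02 - 3.55 = 0.15

0.15 bits


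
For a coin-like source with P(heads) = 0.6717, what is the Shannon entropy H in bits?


H = -p*log2(p) - (1-p)*log2(1-p). -0.6717*log2(0.6717) = 0.385630; -0.3283*log2(0.3283) = 0.527550. H = 0.385630 + 0.527550 = 0.9132

0.9132 bits


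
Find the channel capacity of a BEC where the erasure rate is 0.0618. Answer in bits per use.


C = 1 - epsilon = 1 - 0.0618 = 0.9382

0.9382 bits


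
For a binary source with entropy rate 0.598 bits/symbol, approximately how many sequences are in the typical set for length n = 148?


log2|A_typical| = nH = 148 * 0.598 = 88.504, so |A_typical| ~ 2^88.504 = 4.389e+26

4.389e+26


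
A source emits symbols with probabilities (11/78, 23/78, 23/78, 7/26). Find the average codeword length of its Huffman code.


Huffman construction (repeatedly merge the two least-probable nodes; each merge adds 1 bit to every symbol beneath it): 11/78 + 7/26 = 16/39; 23/78 + 23/78 = 23/39; 16/39 + 23/39 = 1. Resulting codeword lengths (in the order the probabilities were given): (2, 2, 2, 2). L_avg = sum(p_i * l_i) = 11/78*2 + 23/78*2 + 23/78*2 + 7/26*2 = 2

2.0 bits


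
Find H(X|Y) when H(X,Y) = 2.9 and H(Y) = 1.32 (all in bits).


H(X|Y) = H(X,Y) - H(Y) = 2.9 - 1.32 = 1.58

1.58 bits


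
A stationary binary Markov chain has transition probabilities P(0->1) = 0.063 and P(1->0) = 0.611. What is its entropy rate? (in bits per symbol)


Stationary distribution: pi_0 = p10/(p01+p10) = 0.9065, pi_1 = 0.0935. Entropy rate H' = pi_0*H(p01) + pi_1*H(p10) = 0.9065*0.3392 + 0.0935*0.9642 = 0.3977

0.3977 bits/symbol


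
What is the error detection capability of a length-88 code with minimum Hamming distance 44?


Detection capability = d_min - 1 = 44 - 1 = 43

43 errors


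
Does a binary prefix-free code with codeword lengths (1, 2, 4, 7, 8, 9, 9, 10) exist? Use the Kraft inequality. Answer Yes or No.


Kraft sum = sum(2^(-l_i)) = 0.8291, need <= 1. Result: satisfied (a binary prefix-free code with these lengths exists)

Yes


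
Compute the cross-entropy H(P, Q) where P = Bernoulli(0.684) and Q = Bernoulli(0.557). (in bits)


H(P,Q) = -p*log2(q) - (1-p)*log2(1-q). -0.684*log2(0.557) = 0.577468; -0.316*log2(0.443) = 0.371180. H(P,Q) = 0.577468 + 0.371180 = 0.9486

0.9486 bits


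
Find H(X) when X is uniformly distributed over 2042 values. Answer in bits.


H = log2(n) = log2(2042) = 10.9958

10.9958 bits


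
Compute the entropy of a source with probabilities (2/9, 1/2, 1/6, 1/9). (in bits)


H = -sum(p_i * log2(p_i)). Terms: -(2/9)*log2(2/9) = 0.482206; -(1/2)*log2(1/2) = 0.500000; -(1/6)*log2(1/6) = 0.430827; -(1/9)*log2(1/9) = 0.352214. H = 0.482206 + 0.500000 + 0.430827 + 0.352214 = 1.7652

1.7652 bits


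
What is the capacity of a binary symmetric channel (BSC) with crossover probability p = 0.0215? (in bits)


H(p) = -p*log2(p) - (1-p)*log2(1-p) = -0.0215*log2(0.0215) - 0.9785*log2(0.9785) = 0.119100 + 0.030682 = 0.1498. C = 1 - H(p) = 1 - 0.1498 = 0.8502

0.8502 bits


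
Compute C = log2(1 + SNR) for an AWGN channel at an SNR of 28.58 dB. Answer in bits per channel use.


SNR_linear = 10^(28.58/10) = 721.1075; C = log2(1 + SNR_linear) = log2(1 + 721.1075) = 9.4961

9.4961 bits/channel use


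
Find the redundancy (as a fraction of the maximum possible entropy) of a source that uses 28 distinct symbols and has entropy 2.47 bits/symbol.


H_max = log2(K) = log2(28) = 4.8074 bits/symbol. Redundancy = 1 - H/H_max = 1 - 2.47/4.8074 = 1 - 0.5138 = 0.4862

0.4862


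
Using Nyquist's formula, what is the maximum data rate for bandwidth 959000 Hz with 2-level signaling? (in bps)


Rate = 2 * B * log2(M) = 2 * 959000 * 1.0 = 1918000.0

1918000.0 bps


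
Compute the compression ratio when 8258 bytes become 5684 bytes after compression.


Ratio = original / compressed = 8258 / 5684 = 1.4529

1.4529


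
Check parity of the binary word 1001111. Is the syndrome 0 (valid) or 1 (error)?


Syndrome = XOR of all bits = 1 XOR 0 XOR 0 XOR 1 XOR 1 XOR 1 XOR 1 = 1

1


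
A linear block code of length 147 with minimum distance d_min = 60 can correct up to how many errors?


Correction capability = floor((d-1)/2) = floor((60-1)/2) = 29

29 errors
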